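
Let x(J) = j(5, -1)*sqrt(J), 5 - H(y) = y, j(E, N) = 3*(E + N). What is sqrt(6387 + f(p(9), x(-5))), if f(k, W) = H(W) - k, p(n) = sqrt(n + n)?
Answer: sqrt(6392 - 3*sqrt(2) - 12*I*sqrt(5)) ≈ 79.924 - 0.1679*I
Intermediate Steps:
p(n) = sqrt(2)*sqrt(n) (p(n) = sqrt(2*n) = sqrt(2)*sqrt(n))
j(E, N) = 3*E + 3*N
H(y) = 5 - y
x(J) = 12*sqrt(J) (x(J) = (3*5 + 3*(-1))*sqrt(J) = (15 - 3)*sqrt(J) = 12*sqrt(J))
f(k, W) = 5 - W - k (f(k, W) = (5 - W) - k = 5 - W - k)
sqrt(6387 + f(p(9), x(-5))) = sqrt(6387 + (5 - 12*sqrt(-5) - sqrt(2)*sqrt(9))) = sqrt(6387 + (5 - 12*I*sqrt(5) - sqrt(2)*3)) = sqrt(6387 + (5 - 12*I*sqrt(5) - 3*sqrt(2))) = sqrt(6387 + (5 - 3*sqrt(2) - 12*I*sqrt(5))) = sqrt(6392 - 3*sqrt(2) - 12*I*sqrt(5))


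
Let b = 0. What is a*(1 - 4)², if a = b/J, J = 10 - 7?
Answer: 0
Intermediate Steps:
J = 3
a = 0 (a = 0/3 = 0*(⅓) = 0)
a*(1 - 4)² = 0*(1 - 4)² = 0*(-3)² = 0*9 = 0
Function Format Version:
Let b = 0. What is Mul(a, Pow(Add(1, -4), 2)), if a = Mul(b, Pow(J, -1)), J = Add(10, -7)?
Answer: 0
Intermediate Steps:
J = 3
a = 0 (a = Mul(0, Pow(3, -1)) = Mul(0, Rational(1, 3)) = 0)
Mul(a, Pow(Add(1, -4), 2)) = Mul(0, Pow(Add(1, -4), 2)) = Mul(0, Pow(-3, 2)) = Mul(0, 9) = 0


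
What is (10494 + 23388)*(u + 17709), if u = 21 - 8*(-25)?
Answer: 607504260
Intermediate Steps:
u = 221 (u = 21 + 200 = 221)
(10494 + 23388)*(u + 17709) = (10494 + 23388)*(221 + 17709) = 33882*17930 = 607504260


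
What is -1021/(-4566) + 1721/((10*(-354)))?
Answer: -707291/2693940 ≈ -0.26255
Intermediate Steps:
-1021/(-4566) + 1721/((10*(-354))) = -1021*(-1/4566) + 1721/(-3540) = 1021/4566 + 1721*(-1/3540) = 1021/4566 - 1721/3540 = -707291/2693940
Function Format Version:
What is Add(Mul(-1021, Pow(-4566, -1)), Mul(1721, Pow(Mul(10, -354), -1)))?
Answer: Rational(-707291, 2693940) ≈ -0.26255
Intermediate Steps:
Add(Mul(-1021, Pow(-4566, -1)), Mul(1721, Pow(Mul(10, -354), -1))) = Add(Mul(-1021, Rational(-1, 4566)), Mul(1721, Pow(-3540, -1))) = Add(Rational(1021, 4566), Mul(1721, Rational(-1, 3540))) = Add(Rational(1021, 4566), Rational(-1721, 3540)) = Rational(-707291, 2693940)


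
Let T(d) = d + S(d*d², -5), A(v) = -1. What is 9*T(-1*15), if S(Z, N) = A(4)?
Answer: -144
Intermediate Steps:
S(Z, N) = -1
T(d) = -1 + d (T(d) = d - 1 = -1 + d)
9*T(-1*15) = 9*(-1 - 1*15) = 9*(-1 - 15) = 9*(-16) = -144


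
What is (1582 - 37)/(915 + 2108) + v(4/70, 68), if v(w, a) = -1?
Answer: -1478/3023 ≈ -0.48892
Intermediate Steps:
(1582 - 37)/(915 + 2108) + v(4/70, 68) = (1582 - 37)/(915 + 2108) - 1 = 1545/3023 - 1 = -1478/3023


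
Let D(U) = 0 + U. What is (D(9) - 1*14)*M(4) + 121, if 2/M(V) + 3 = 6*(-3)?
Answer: 2551/21 ≈ 121.48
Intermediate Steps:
D(U) = U
M(V) = -2/21 (M(V) = 2/(-3 + 6*(-3)) = 2/(-3 - 18) = 2/(-21) = 2*(-1/21) = -2/21)
(D(9) - 1*14)*M(4) + 121 = (9 - 1*14)*(-2/21) + 121 = (9 - 14)*(-2/21) + 121 = -5*(-2/21) + 121 = 10/21 + 121 = 2551/21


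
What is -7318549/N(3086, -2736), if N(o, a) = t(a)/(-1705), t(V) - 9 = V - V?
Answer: 12478126045/9 ≈ 1.3865e+9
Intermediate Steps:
t(V) = 9 (t(V) = 9 + (V - V) = 9 + 0 = 9)
N(o, a) = -9/1705 (N(o, a) = 9/(-1705) = 9*(-1/1705) = -9/1705)
-7318549/N(3086, -2736) = -7318549/(-9/1705) = -7318549*(-1705/9) = 12478126045/9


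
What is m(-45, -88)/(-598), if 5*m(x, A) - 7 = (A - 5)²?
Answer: -4328/1495 ≈ -2.8950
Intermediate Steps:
m(x, A) = 7/5 + (-5 + A)²/5 (m(x, A) = 7/5 + (A - 5)²/5 = 7/5 + (-5 + A)²/5)
m(-45, -88)/(-598) = (7/5 + (-5 - 88)²/5)/(-598) = (7/5 + (⅕)*(-93)²)*(-1/598) = (7/5 + (⅕)*8649)*(-1/598) = (7/5 + 8649/5)*(-1/598) = (8656/5)*(-1/598) = -4328/1495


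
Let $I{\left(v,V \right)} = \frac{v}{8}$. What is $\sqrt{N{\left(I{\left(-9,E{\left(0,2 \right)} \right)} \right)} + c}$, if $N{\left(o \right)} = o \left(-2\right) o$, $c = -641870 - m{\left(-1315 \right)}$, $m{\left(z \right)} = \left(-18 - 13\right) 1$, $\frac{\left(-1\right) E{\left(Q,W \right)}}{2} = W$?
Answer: $\frac{i \sqrt{41077858}}{8} \approx 801.15 i$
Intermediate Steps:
$E{\left(Q,W \right)} = - 2 W$
$I{\left(v,V \right)} = \frac{v}{8}$ ($I{\left(v,V \right)} = v \frac{1}{8} = \frac{v}{8}$)
$m{\left(z \right)} = -31$ ($m{\left(z \right)} = \left(-31\right) 1 = -31$)
$c = -641839$ ($c = -641870 - -31 = -641870 + 31 = -641839$)
$N{\left(o \right)} = - 2 o^{2}$ ($N{\left(o \right)} = - 2 o o = - 2 o^{2}$)
$\sqrt{N{\left(I{\left(-9,E{\left(0,2 \right)} \right)} \right)} + c} = \sqrt{- 2 \left(\frac{1}{8} \left(-9\right)\right)^{2} - 641839} = \sqrt{- 2 \left(- \frac{9}{8}\right)^{2} - 641839} = \sqrt{\left(-2\right) \frac{81}{64} - 641839} = \sqrt{- \frac{81}{32} - 641839} = \sqrt{- \frac{20538929}{32}} = \frac{i \sqrt{41077858}}{8}$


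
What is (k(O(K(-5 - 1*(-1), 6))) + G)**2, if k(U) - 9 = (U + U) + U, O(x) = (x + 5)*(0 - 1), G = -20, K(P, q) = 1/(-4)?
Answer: 10201/16 ≈ 637.56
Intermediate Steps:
K(P, q) = -1/4
O(x) = -5 - x (O(x) = (5 + x)*(-1) = -5 - x)
k(U) = 9 + 3*U (k(U) = 9 + ((U + U) + U) = 9 + (2*U + U) = 9 + 3*U)
(k(O(K(-5 - 1*(-1), 6))) + G)**2 = ((9 + 3*(-5 - 1*(-1/4))) - 20)**2 = ((9 + 3*(-5 + 1/4)) - 20)**2 = ((9 + 3*(-19/4)) - 20)**2 = ((9 - 57/4) - 20)**2 = (-21/4 - 20)**2 = (-101/4)**2 = 10201/16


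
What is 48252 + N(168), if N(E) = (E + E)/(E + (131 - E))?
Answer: 6321348/131 ≈ 48255.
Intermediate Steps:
N(E) = 2*E/131 (N(E) = (2*E)/131 = (2*E)*(1/131) = 2*E/131)
48252 + N(168) = 48252 + (2/131)*168 = 48252 + 336/131 = 6321348/131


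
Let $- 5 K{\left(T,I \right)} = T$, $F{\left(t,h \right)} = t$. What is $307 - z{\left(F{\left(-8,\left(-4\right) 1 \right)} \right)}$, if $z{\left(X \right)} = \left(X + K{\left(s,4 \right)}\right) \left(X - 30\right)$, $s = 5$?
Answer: $-35$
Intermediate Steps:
$K{\left(T,I \right)} = - \frac{T}{5}$
$z{\left(X \right)} = \left(-1 + X\right) \left(-30 + X\right)$ ($z{\left(X \right)} = \left(X - 1\right) \left(X - 30\right) = \left(X - 1\right) \left(-30 + X\right) = \left(-1 + X\right) \left(-30 + X\right)$)
$307 - z{\left(F{\left(-8,\left(-4\right) 1 \right)} \right)} = 307 - \left(30 + \left(-8\right)^{2} - -248\right) = 307 - \left(30 + 64 + 248\right) = 307 - 342 = -35$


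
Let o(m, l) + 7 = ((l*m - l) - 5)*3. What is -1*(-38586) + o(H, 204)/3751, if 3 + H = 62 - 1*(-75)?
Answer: 144817460/3751 ≈ 38608.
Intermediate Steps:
H = 134 (H = -3 + (62 - 1*(-75)) = -3 + (62 + 75) = -3 + 137 = 134)
o(m, l) = -22 - 3*l + 3*l*m (o(m, l) = -7 + ((l*m - l) - 5)*3 = -7 + ((-l + l*m) - 5)*3 = -7 + (-5 - l + l*m)*3 = -7 + (-15 - 3*l + 3*l*m) = -22 - 3*l + 3*l*m)
-1*(-38586) + o(H, 204)/3751 = -1*(-38586) + (-22 - 3*204 + 3*204*134)/3751 = 38586 + (-22 - 612 + 82008)*(1/3751) = 38586 + 81374*(1/3751) = 38586 + 81374/3751 = 144817460/3751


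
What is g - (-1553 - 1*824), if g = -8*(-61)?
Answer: 2865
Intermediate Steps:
g = 488
g - (-1553 - 1*824) = 488 - (-1553 - 1*824) = 488 - (-1553 - 824) = 488 - 1*(-2377) = 488 + 2377 = 2865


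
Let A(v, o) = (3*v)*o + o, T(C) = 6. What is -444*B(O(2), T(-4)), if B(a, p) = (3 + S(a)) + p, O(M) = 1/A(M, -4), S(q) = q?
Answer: -27861/7 ≈ -3980.1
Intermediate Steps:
A(v, o) = o + 3*o*v (A(v, o) = 3*o*v + o = o + 3*o*v)
O(M) = 1/(-4 - 12*M) (O(M) = 1/(-4*(1 + 3*M)) = 1/(-4 - 12*M))
B(a, p) = 3 + a + p (B(a, p) = (3 + a) + p = 3 + a + p)
-444*B(O(2), T(-4)) = -444*(3 + 1/(4*(-1 - 3*2)) + 6) = -444*(3 + 1/(4*(-1 - 6)) + 6) = -444*(3 + (¼)/(-7) + 6) = -444*(3 + (¼)*(-⅐) + 6) = -444*(3 - 1/28 + 6) = -444*251/28 = -27861/7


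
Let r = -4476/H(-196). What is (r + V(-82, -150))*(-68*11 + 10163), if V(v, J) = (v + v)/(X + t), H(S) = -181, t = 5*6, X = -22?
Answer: 14414365/362 ≈ 39819.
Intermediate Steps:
t = 30
r = 4476/181 (r = -4476/(-181) = -4476*(-1/181) = 4476/181 ≈ 24.729)
V(v, J) = v/4 (V(v, J) = (v + v)/(-22 + 30) = (2*v)/8 = (2*v)*(⅛) = v/4)
(r + V(-82, -150))*(-68*11 + 10163) = (4476/181 + (¼)*(-82))*(-68*11 + 10163) = (4476/181 - 41/2)*(-748 + 10163) = (1531/362)*9415 = 14414365/362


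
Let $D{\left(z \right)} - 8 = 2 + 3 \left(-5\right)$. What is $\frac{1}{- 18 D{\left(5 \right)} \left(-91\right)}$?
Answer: $- \frac{1}{8190} \approx -0.0001221$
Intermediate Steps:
$D{\left(z \right)} = -5$ ($D{\left(z \right)} = 8 + \left(2 + 3 \left(-5\right)\right) = 8 + \left(2 - 15\right) = 8 - 13 = -5$)
$\frac{1}{- 18 D{\left(5 \right)} \left(-91\right)} = \frac{1}{\left(-18\right) \left(-5\right) \left(-91\right)} = \frac{1}{90 \left(-91\right)} = \frac{1}{-8190} = - \frac{1}{8190}$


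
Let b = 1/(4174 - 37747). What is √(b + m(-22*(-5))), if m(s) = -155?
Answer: 2*I*√120988722/1767 ≈ 12.45*I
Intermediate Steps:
b = -1/33573 (b = 1/(-33573) = -1/33573 ≈ -2.9786e-5)
√(b + m(-22*(-5))) = √(-1/33573 - 155) = √(-5203816/33573) = 2*I*√120988722/1767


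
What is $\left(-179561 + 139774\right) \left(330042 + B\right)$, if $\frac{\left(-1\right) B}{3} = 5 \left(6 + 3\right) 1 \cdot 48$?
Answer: $-12873561294$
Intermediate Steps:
$B = -6480$ ($B = - 3 \cdot 5 \left(6 + 3\right) 1 \cdot 48 = - 3 \cdot 5 \cdot 9 \cdot 1 \cdot 48 = - 3 \cdot 5 \cdot 9 \cdot 48 = - 3 \cdot 45 \cdot 48 = \left(-3\right) 2160 = -6480$)
$\left(-179561 + 139774\right) \left(330042 + B\right) = \left(-179561 + 139774\right) \left(330042 - 6480\right) = \left(-39787\right) 323562 = -12873561294$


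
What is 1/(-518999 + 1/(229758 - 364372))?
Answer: -134614/69864531387 ≈ -1.9268e-6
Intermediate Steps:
1/(-518999 + 1/(229758 - 364372)) = 1/(-518999 + 1/(-134614)) = 1/(-518999 - 1/134614) = 1/(-69864531387/134614) = -134614/69864531387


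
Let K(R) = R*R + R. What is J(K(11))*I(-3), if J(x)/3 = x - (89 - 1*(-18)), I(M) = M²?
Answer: 675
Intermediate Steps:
K(R) = R + R² (K(R) = R² + R = R + R²)
J(x) = -321 + 3*x (J(x) = 3*(x - (89 - 1*(-18))) = 3*(x - (89 + 18)) = 3*(x - 1*107) = 3*(x - 107) = 3*(-107 + x) = -321 + 3*x)
J(K(11))*I(-3) = (-321 + 3*(11*(1 + 11)))*(-3)² = (-321 + 3*(11*12))*9 = (-321 + 3*132)*9 = (-321 + 396)*9 = 75*9 = 675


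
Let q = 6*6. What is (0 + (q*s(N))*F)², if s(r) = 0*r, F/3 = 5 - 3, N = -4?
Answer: 0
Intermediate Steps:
q = 36
F = 6 (F = 3*(5 - 3) = 3*2 = 6)
s(r) = 0
(0 + (q*s(N))*F)² = (0 + (36*0)*6)² = (0 + 0*6)² = (0 + 0)² = 0² = 0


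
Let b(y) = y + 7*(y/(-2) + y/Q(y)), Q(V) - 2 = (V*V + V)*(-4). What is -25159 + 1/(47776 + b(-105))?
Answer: -26394638197032/1049113169 ≈ -25159.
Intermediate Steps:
Q(V) = 2 - 4*V - 4*V² (Q(V) = 2 + (V*V + V)*(-4) = 2 + (V² + V)*(-4) = 2 + (V + V²)*(-4) = 2 + (-4*V - 4*V²) = 2 - 4*V - 4*V²)
b(y) = -5*y/2 + 7*y/(2 - 4*y - 4*y²) (b(y) = y + 7*(y/(-2) + y/(2 - 4*y - 4*y²)) = y + 7*(y*(-½) + y/(2 - 4*y - 4*y²)) = y + 7*(-y/2 + y/(2 - 4*y - 4*y²)) = y + (-7*y/2 + 7*y/(2 - 4*y - 4*y²)) = -5*y/2 + 7*y/(2 - 4*y - 4*y²))
-25159 + 1/(47776 + b(-105)) = -25159 + 1/(47776 - 105*(-1 - 5*(-105) - 5*(-105)²)/(-1 + 2*(-105) + 2*(-105)²)) = -25159 + 1/(47776 - 105*(-1 + 525 - 5*11025)/(-1 - 210 + 2*11025)) = -25159 + 1/(47776 - 105*(-1 + 525 - 55125)/(-1 - 210 + 22050)) = -25159 + 1/(47776 - 105*(-54601)/21839) = -25159 + 1/(47776 - 105*1/21839*(-54601)) = -25159 + 1/(47776 + 5733105/21839) = -25159 + 1/(1049113169/21839) = -25159 + 21839/1049113169 = -26394638197032/1049113169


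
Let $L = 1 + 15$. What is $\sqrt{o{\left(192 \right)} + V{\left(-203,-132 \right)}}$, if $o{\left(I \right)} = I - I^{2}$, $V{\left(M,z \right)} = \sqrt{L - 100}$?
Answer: $\sqrt{-36672 + 2 i \sqrt{21}} \approx 0.024 + 191.5 i$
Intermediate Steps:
$L = 16$
$V{\left(M,z \right)} = 2 i \sqrt{21}$ ($V{\left(M,z \right)} = \sqrt{16 - 100} = \sqrt{-84} = 2 i \sqrt{21}$)
$\sqrt{o{\left(192 \right)} + V{\left(-203,-132 \right)}} = \sqrt{192 \left(1 - 192\right) + 2 i \sqrt{21}} = \sqrt{192 \left(-191\right) + 2 i \sqrt{21}} = \sqrt{-36672 + 2 i \sqrt{21}}$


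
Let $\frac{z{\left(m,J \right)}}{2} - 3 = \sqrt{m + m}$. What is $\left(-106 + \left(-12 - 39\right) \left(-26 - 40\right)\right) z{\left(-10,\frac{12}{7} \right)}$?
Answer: $19560 + 13040 i \sqrt{5} \approx 19560.0 + 29158.0 i$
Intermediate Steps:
$z{\left(m,J \right)} = 6 + 2 \sqrt{2} \sqrt{m}$ ($z{\left(m,J \right)} = 6 + 2 \sqrt{m + m} = 6 + 2 \sqrt{2 m} = 6 + 2 \sqrt{2} \sqrt{m}$)
$\left(-106 + \left(-12 - 39\right) \left(-26 - 40\right)\right) z{\left(-10,\frac{12}{7} \right)} = \left(-106 + \left(-12 - 39\right) \left(-26 - 40\right)\right) \left(6 + 2 \sqrt{2} \sqrt{-10}\right) = \left(-106 - -3366\right) \left(6 + 2 \sqrt{2} i \sqrt{10}\right) = \left(-106 + 3366\right) \left(6 + 4 i \sqrt{5}\right) = 3260 \left(6 + 4 i \sqrt{5}\right) = 19560 + 13040 i \sqrt{5}$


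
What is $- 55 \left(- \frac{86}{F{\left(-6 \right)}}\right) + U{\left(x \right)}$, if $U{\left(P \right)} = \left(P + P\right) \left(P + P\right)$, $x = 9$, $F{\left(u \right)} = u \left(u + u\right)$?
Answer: $\frac{14029}{36} \approx 389.69$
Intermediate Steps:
$F{\left(u \right)} = 2 u^{2}$ ($F{\left(u \right)} = u 2 u = 2 u^{2}$)
$U{\left(P \right)} = 4 P^{2}$ ($U{\left(P \right)} = 2 P 2 P = 4 P^{2}$)
$- 55 \left(- \frac{86}{F{\left(-6 \right)}}\right) + U{\left(x \right)} = - 55 \left(- \frac{86}{2 \left(-6\right)^{2}}\right) + 4 \cdot 9^{2} = - 55 \left(- \frac{86}{2 \cdot 36}\right) + 4 \cdot 81 = - 55 \left(- \frac{86}{72}\right) + 324 = - 55 \left(\left(-86\right) \frac{1}{72}\right) + 324 = \left(-55\right) \left(- \frac{43}{36}\right) + 324 = \frac{2365}{36} + 324 = \frac{14029}{36}$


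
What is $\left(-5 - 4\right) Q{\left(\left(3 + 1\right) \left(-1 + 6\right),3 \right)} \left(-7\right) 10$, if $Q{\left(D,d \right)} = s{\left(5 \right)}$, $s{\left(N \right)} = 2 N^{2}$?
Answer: $31500$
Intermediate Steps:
$Q{\left(D,d \right)} = 50$ ($Q{\left(D,d \right)} = 2 \cdot 5^{2} = 2 \cdot 25 = 50$)
$\left(-5 - 4\right) Q{\left(\left(3 + 1\right) \left(-1 + 6\right),3 \right)} \left(-7\right) 10 = \left(-5 - 4\right) 50 \left(-7\right) 10 = \left(-9\right) 50 \left(-7\right) 10 = \left(-450\right) \left(-7\right) 10 = 3150 \cdot 10 = 31500$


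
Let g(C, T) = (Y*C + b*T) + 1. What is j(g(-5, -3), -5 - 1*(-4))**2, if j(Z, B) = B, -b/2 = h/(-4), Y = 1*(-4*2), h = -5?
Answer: 1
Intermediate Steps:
Y = -8 (Y = 1*(-8) = -8)
b = -5/2 (b = -(-10)/(-4) = -(-10)*(-1)/4 = -2*5/4 = -5/2 ≈ -2.5000)
g(C, T) = 1 - 8*C - 5*T/2 (g(C, T) = (-8*C - 5*T/2) + 1 = 1 - 8*C - 5*T/2)
j(g(-5, -3), -5 - 1*(-4))**2 = (-5 - 1*(-4))**2 = (-5 + 4)**2 = (-1)**2 = 1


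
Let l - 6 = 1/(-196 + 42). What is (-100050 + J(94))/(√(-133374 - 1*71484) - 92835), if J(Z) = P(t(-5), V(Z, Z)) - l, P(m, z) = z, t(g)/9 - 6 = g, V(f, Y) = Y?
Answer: 158790626305/147472831198 + 15394147*I*√22762/442418493594 ≈ 1.0767 + 0.0052496*I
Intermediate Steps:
t(g) = 54 + 9*g
l = 923/154 (l = 6 + 1/(-196 + 42) = 6 + 1/(-154) = 6 - 1/154 = 923/154 ≈ 5.9935)
J(Z) = -923/154 + Z (J(Z) = Z - 1*923/154 = Z - 923/154 = -923/154 + Z)
(-100050 + J(94))/(√(-133374 - 1*71484) - 92835) = (-100050 + (-923/154 + 94))/(√(-133374 - 1*71484) - 92835) = (-100050 + 13553/154)/(√(-133374 - 71484) - 92835) = -15394147/(154*(√(-204858) - 92835)) = -15394147/(154*(3*I*√22762 - 92835)) = -15394147/(154*(-92835 + 3*I*√22762))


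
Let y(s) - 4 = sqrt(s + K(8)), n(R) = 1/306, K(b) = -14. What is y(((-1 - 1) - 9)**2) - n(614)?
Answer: 1223/306 + sqrt(107) ≈ 14.341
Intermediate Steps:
n(R) = 1/306
y(s) = 4 + sqrt(-14 + s) (y(s) = 4 + sqrt(s - 14) = 4 + sqrt(-14 + s))
y(((-1 - 1) - 9)**2) - n(614) = (4 + sqrt(-14 + ((-1 - 1) - 9)**2)) - 1*1/306 = (4 + sqrt(-14 + (-2 - 9)**2)) - 1/306 = (4 + sqrt(-14 + (-11)**2)) - 1/306 = (4 + sqrt(-14 + 121)) - 1/306 = (4 + sqrt(107)) - 1/306 = 1223/306 + sqrt(107)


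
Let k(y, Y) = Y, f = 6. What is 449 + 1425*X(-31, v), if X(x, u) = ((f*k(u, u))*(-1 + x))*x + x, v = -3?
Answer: -25488526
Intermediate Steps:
X(x, u) = x + 6*u*x*(-1 + x) (X(x, u) = ((6*u)*(-1 + x))*x + x = (6*u*(-1 + x))*x + x = 6*u*x*(-1 + x) + x = x + 6*u*x*(-1 + x))
449 + 1425*X(-31, v) = 449 + 1425*(-31*(1 - 6*(-3) + 6*(-3)*(-31))) = 449 + 1425*(-31*(1 + 18 + 558)) = 449 + 1425*(-31*577) = 449 + 1425*(-17887) = 449 - 25488975 = -25488526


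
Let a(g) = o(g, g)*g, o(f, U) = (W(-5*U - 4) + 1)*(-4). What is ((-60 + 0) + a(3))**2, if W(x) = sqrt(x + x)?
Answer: -288 + 1728*I*sqrt(38) ≈ -288.0 + 10652.0*I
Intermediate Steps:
W(x) = sqrt(2)*sqrt(x) (W(x) = sqrt(2*x) = sqrt(2)*sqrt(x))
o(f, U) = -4 - 4*sqrt(2)*sqrt(-4 - 5*U) (o(f, U) = (sqrt(2)*sqrt(-5*U - 4) + 1)*(-4) = (sqrt(2)*sqrt(-4 - 5*U) + 1)*(-4) = (1 + sqrt(2)*sqrt(-4 - 5*U))*(-4) = -4 - 4*sqrt(2)*sqrt(-4 - 5*U))
a(g) = g*(-4 - 4*sqrt(-8 - 10*g)) (a(g) = (-4 - 4*sqrt(-8 - 10*g))*g = g*(-4 - 4*sqrt(-8 - 10*g)))
((-60 + 0) + a(3))**2 = ((-60 + 0) - 4*3*(1 + sqrt(-8 - 10*3)))**2 = (-60 - 4*3*(1 + sqrt(-8 - 30)))**2 = (-60 - 4*3*(1 + sqrt(-38)))**2 = (-60 - 4*3*(1 + I*sqrt(38)))**2 = (-60 + (-12 - 12*I*sqrt(38)))**2 = (-72 - 12*I*sqrt(38))**2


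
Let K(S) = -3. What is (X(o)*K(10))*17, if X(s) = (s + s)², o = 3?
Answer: -1836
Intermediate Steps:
X(s) = 4*s² (X(s) = (2*s)² = 4*s²)
(X(o)*K(10))*17 = ((4*3²)*(-3))*17 = ((4*9)*(-3))*17 = (36*(-3))*17 = -108*17 = -1836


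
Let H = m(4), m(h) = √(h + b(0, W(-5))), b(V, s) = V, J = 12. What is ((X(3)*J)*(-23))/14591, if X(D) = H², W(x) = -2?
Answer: -1104/14591 ≈ -0.075663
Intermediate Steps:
m(h) = √h (m(h) = √(h + 0) = √h)
H = 2 (H = √4 = 2)
X(D) = 4 (X(D) = 2² = 4)
((X(3)*J)*(-23))/14591 = ((4*12)*(-23))/14591 = (48*(-23))*(1/14591) = -1104*1/14591 = -1104/14591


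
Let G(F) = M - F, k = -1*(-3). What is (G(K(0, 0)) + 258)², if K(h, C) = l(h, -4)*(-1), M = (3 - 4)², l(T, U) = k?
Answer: 68644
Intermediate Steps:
k = 3
l(T, U) = 3
M = 1 (M = (-1)² = 1)
K(h, C) = -3 (K(h, C) = 3*(-1) = -3)
G(F) = 1 - F
(G(K(0, 0)) + 258)² = ((1 - 1*(-3)) + 258)² = ((1 + 3) + 258)² = (4 + 258)² = 262² = 68644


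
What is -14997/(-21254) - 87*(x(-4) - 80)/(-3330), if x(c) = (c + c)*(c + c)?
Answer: 3392407/11795970 ≈ 0.28759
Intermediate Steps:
x(c) = 4*c² (x(c) = (2*c)*(2*c) = 4*c²)
-14997/(-21254) - 87*(x(-4) - 80)/(-3330) = -14997/(-21254) - 87*(4*(-4)² - 80)/(-3330) = -14997*(-1/21254) - 87*(4*16 - 80)*(-1/3330) = 14997/21254 - 87*(64 - 80)*(-1/3330) = 14997/21254 - 87*(-16)*(-1/3330) = 14997/21254 + 1392*(-1/3330) = 14997/21254 - 232/555 = 3392407/11795970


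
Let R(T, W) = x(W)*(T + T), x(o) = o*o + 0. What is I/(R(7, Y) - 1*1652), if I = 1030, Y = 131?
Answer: 515/119301 ≈ 0.0043168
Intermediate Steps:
x(o) = o² (x(o) = o² + 0 = o²)
R(T, W) = 2*T*W² (R(T, W) = W²*(T + T) = W²*(2*T) = 2*T*W²)
I/(R(7, Y) - 1*1652) = 1030/(2*7*131² - 1*1652) = 1030/(2*7*17161 - 1652) = 1030/(240254 - 1652) = 1030/238602 = 1030*(1/238602) = 515/119301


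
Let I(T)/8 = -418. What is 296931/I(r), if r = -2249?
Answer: -296931/3344 ≈ -88.795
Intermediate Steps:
I(T) = -3344 (I(T) = 8*(-418) = -3344)
296931/I(r) = 296931/(-3344) = 296931*(-1/3344) = -296931/3344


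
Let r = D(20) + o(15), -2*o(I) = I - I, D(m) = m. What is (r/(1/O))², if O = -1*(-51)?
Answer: 1040400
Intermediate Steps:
O = 51
o(I) = 0 (o(I) = -(I - I)/2 = -½*0 = 0)
r = 20 (r = 20 + 0 = 20)
(r/(1/O))² = (20/(1/51))² = (20*51)² = 1020² = 1040400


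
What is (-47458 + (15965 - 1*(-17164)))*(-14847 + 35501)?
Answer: -295951166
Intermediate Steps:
(-47458 + (15965 - 1*(-17164)))*(-14847 + 35501) = (-47458 + (15965 + 17164))*20654 = (-47458 + 33129)*20654 = -14329*20654 = -295951166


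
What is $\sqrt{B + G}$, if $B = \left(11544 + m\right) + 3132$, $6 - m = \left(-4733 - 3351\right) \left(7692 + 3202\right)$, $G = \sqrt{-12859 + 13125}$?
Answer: $\sqrt{88081778 + \sqrt{266}} \approx 9385.2$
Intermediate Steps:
$G = \sqrt{266} \approx 16.31$
$m = 88067102$ ($m = 6 - \left(-4733 - 3351\right) \left(7692 + 3202\right) = 6 - \left(-8084\right) 10894 = 6 - -88067096 = 6 + 88067096 = 88067102$)
$B = 88081778$ ($B = \left(11544 + 88067102\right) + 3132 = 88078646 + 3132 = 88081778$)
$\sqrt{B + G} = \sqrt{88081778 + \sqrt{266}}$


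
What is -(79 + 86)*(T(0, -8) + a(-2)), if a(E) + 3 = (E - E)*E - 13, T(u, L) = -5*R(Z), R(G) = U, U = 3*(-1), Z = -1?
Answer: 165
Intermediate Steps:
U = -3
R(G) = -3
T(u, L) = 15 (T(u, L) = -5*(-3) = 15)
a(E) = -16 (a(E) = -3 + ((E - E)*E - 13) = -3 + (0*E - 13) = -3 + (0 - 13) = -3 - 13 = -16)
-(79 + 86)*(T(0, -8) + a(-2)) = -(79 + 86)*(15 - 16) = -165*(-1) = -1*(-165) = 165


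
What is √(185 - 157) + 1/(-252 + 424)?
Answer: 1/172 + 2*√7 ≈ 5.2973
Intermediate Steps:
√(185 - 157) + 1/(-252 + 424) = √28 + 1/172 = 2*√7 + 1/172 = 1/172 + 2*√7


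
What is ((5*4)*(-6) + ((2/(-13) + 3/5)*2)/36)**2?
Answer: 19704017641/1368900 ≈ 14394.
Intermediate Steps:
((5*4)*(-6) + ((2/(-13) + 3/5)*2)/36)**2 = (20*(-6) + ((2*(-1/13) + 3*(1/5))*2)*(1/36))**2 = (-120 + ((-2/13 + 3/5)*2)*(1/36))**2 = (-120 + ((29/65)*2)*(1/36))**2 = (-120 + (58/65)*(1/36))**2 = (-120 + 29/1170)**2 = (-140371/1170)**2 = 19704017641/1368900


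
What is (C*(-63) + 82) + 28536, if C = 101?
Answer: 22255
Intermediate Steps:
(C*(-63) + 82) + 28536 = (101*(-63) + 82) + 28536 = (-6363 + 82) + 28536 = -6281 + 28536 = 22255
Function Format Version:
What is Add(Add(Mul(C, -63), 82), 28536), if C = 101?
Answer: 22255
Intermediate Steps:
Add(Add(Mul(C, -63), 82), 28536) = Add(Add(Mul(101, -63), 82), 28536) = Add(Add(-6363, 82), 28536) = Add(-6281, 28536) = 22255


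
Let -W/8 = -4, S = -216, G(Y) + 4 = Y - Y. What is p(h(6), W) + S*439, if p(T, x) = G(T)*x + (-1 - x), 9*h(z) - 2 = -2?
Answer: -94985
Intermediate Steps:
G(Y) = -4 (G(Y) = -4 + (Y - Y) = -4 + 0 = -4)
h(z) = 0 (h(z) = 2/9 + (⅑)*(-2) = 2/9 - 2/9 = 0)
W = 32 (W = -8*(-4) = 32)
p(T, x) = -1 - 5*x (p(T, x) = -4*x + (-1 - x) = -1 - 5*x)
p(h(6), W) + S*439 = (-1 - 5*32) - 216*439 = (-1 - 160) - 94824 = -161 - 94824 = -94985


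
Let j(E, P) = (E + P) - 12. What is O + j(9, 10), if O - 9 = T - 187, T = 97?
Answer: -74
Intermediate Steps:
j(E, P) = -12 + E + P
O = -81 (O = 9 + (97 - 187) = 9 - 90 = -81)
O + j(9, 10) = -81 + (-12 + 9 + 10) = -81 + 7 = -74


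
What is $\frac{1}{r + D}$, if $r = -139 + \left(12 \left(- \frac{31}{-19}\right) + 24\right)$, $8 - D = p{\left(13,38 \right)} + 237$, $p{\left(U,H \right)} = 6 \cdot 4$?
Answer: $- \frac{19}{6620} \approx -0.0028701$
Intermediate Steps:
$p{\left(U,H \right)} = 24$
$D = -253$ ($D = 8 - \left(24 + 237\right) = 8 - 261 = -253$)
$r = - \frac{1813}{19}$ ($r = -139 + \left(12 \left(\left(-31\right) \left(- \frac{1}{19}\right)\right) + 24\right) = -139 + \left(12 \cdot \frac{31}{19} + 24\right) = -139 + \left(\frac{372}{19} + 24\right) = -139 + \frac{828}{19} = - \frac{1813}{19} \approx -95.421$)
$\frac{1}{r + D} = \frac{1}{- \frac{1813}{19} - 253} = \frac{1}{- \frac{6620}{19}} = - \frac{19}{6620}$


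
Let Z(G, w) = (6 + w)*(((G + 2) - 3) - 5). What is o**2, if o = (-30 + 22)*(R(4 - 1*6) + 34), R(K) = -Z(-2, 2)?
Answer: 614656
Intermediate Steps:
Z(G, w) = (-6 + G)*(6 + w) (Z(G, w) = (6 + w)*(((2 + G) - 3) - 5) = (6 + w)*((-1 + G) - 5) = (6 + w)*(-6 + G) = (-6 + G)*(6 + w))
R(K) = 64 (R(K) = -(-36 - 6*2 + 6*(-2) - 2*2) = -(-36 - 12 - 12 - 4) = -1*(-64) = 64)
o = -784 (o = (-30 + 22)*(64 + 34) = -8*98 = -784)
o**2 = (-784)**2 = 614656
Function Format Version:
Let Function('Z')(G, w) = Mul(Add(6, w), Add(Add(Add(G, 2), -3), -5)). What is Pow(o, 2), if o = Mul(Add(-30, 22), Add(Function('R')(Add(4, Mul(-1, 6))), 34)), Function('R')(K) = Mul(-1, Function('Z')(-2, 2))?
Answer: 614656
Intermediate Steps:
Function('Z')(G, w) = Mul(Add(-6, G), Add(6, w)) (Function('Z')(G, w) = Mul(Add(6, w), Add(Add(Add(2, G), -3), -5)) = Mul(Add(6, w), Add(Add(-1, G), -5)) = Mul(Add(6, w), Add(-6, G)) = Mul(Add(-6, G), Add(6, w)))
Function('R')(K) = 64 (Function('R')(K) = Mul(-1, Add(-36, Mul(-6, 2), Mul(6, -2), Mul(-2, 2))) = Mul(-1, Add(-36, -12, -12, -4)) = Mul(-1, -64) = 64)
o = -784 (o = Mul(Add(-30, 22), Add(64, 34)) = Mul(-8, 98) = -784)
Pow(o, 2) = Pow(-784, 2) = 614656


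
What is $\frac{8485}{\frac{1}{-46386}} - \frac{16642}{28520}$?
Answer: $- \frac{5612525102921}{14260} \approx -3.9359 \cdot 10^{8}$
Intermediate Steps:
$\frac{8485}{\frac{1}{-46386}} - \frac{16642}{28520} = \frac{8485}{- \frac{1}{46386}} - \frac{8321}{14260} = 8485 \left(-46386\right) - \frac{8321}{14260} = -393585210 - \frac{8321}{14260} = - \frac{5612525102921}{14260}$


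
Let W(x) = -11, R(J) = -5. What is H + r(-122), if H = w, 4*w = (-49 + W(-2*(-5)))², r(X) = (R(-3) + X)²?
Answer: 17029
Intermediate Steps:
r(X) = (-5 + X)²
w = 900 (w = (-49 - 11)²/4 = (¼)*(-60)² = (¼)*3600 = 900)
H = 900
H + r(-122) = 900 + (-5 - 122)² = 900 + (-127)² = 900 + 16129 = 17029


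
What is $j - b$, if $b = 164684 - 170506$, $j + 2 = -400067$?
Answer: $-394247$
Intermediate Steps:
$j = -400069$ ($j = -2 - 400067 = -400069$)
$b = -5822$
$j - b = -400069 - -5822 = -400069 + 5822 = -394247$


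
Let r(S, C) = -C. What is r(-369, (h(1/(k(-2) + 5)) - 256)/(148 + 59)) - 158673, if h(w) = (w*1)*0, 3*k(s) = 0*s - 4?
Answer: -32845055/207 ≈ -1.5867e+5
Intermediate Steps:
k(s) = -4/3 (k(s) = (0*s - 4)/3 = (0 - 4)/3 = (⅓)*(-4) = -4/3)
h(w) = 0 (h(w) = w*0 = 0)
r(-369, (h(1/(k(-2) + 5)) - 256)/(148 + 59)) - 158673 = -(0 - 256)/(148 + 59) - 158673 = -(-256)/207 - 158673 = -1*(-256/207) - 158673 = 256/207 - 158673 = -32845055/207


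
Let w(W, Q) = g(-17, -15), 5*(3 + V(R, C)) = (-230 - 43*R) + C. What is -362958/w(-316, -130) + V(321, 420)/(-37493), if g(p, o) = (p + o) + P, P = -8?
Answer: 6804246659/749860 ≈ 9074.0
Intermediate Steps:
V(R, C) = -49 - 43*R/5 + C/5 (V(R, C) = -3 + ((-230 - 43*R) + C)/5 = -3 + (-230 + C - 43*R)/5 = -3 + (-46 - 43*R/5 + C/5) = -49 - 43*R/5 + C/5)
g(p, o) = -8 + o + p (g(p, o) = (p + o) - 8 = (o + p) - 8 = -8 + o + p)
w(W, Q) = -40 (w(W, Q) = -8 - 15 - 17 = -40)
-362958/w(-316, -130) + V(321, 420)/(-37493) = -362958/(-40) + (-49 - 43/5*321 + (⅕)*420)/(-37493) = -362958*(-1/40) + (-49 - 13803/5 + 84)*(-1/37493) = 181479/20 - 13628/5*(-1/37493) = 181479/20 + 13628/187465 = 6804246659/749860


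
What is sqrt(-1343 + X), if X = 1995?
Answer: 2*sqrt(163) ≈ 25.534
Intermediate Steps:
sqrt(-1343 + X) = sqrt(-1343 + 1995) = sqrt(652) = 2*sqrt(163)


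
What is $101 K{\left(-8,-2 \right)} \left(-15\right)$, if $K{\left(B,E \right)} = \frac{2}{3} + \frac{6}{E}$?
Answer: $3535$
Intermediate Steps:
$K{\left(B,E \right)} = \frac{2}{3} + \frac{6}{E}$ ($K{\left(B,E \right)} = 2 \cdot \frac{1}{3} + \frac{6}{E} = \frac{2}{3} + \frac{6}{E}$)
$101 K{\left(-8,-2 \right)} \left(-15\right) = 101 \left(\frac{2}{3} + \frac{6}{-2}\right) \left(-15\right) = 101 \left(\frac{2}{3} + 6 \left(- \frac{1}{2}\right)\right) \left(-15\right) = 101 \left(\frac{2}{3} - 3\right) \left(-15\right) = 101 \left(- \frac{7}{3}\right) \left(-15\right) = \left(- \frac{707}{3}\right) \left(-15\right) = 3535$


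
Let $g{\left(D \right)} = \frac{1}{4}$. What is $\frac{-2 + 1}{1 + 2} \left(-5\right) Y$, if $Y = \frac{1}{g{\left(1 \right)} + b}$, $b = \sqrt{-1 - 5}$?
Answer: $\frac{20}{291} - \frac{80 i \sqrt{6}}{291} \approx 0.068729 - 0.6734 i$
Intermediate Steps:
$b = i \sqrt{6}$ ($b = \sqrt{-6} = i \sqrt{6} \approx 2.4495 i$)
$g{\left(D \right)} = \frac{1}{4}$
$Y = \frac{1}{\frac{1}{4} + i \sqrt{6}} \approx 0.041237 - 0.40404 i$
$\frac{-2 + 1}{1 + 2} \left(-5\right) Y = \frac{-2 + 1}{1 + 2} \left(-5\right) \left(\frac{4}{97} - \frac{16 i \sqrt{6}}{97}\right) = - \frac{1}{3} \left(-5\right) \left(\frac{4}{97} - \frac{16 i \sqrt{6}}{97}\right) = \left(-1\right) \frac{1}{3} \left(-5\right) \left(\frac{4}{97} - \frac{16 i \sqrt{6}}{97}\right) = \left(- \frac{1}{3}\right) \left(-5\right) \left(\frac{4}{97} - \frac{16 i \sqrt{6}}{97}\right) = \frac{5 \left(\frac{4}{97} - \frac{16 i \sqrt{6}}{97}\right)}{3} = \frac{20}{291} - \frac{80 i \sqrt{6}}{291}$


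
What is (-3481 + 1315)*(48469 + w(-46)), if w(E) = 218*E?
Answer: -83263206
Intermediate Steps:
(-3481 + 1315)*(48469 + w(-46)) = (-3481 + 1315)*(48469 + 218*(-46)) = -2166*(48469 - 10028) = -2166*38441 = -83263206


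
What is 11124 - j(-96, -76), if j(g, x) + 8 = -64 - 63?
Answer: 11259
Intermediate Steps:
j(g, x) = -135 (j(g, x) = -8 + (-64 - 63) = -8 - 127 = -135)
11124 - j(-96, -76) = 11124 - 1*(-135) = 11124 + 135 = 11259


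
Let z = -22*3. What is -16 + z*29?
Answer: -1930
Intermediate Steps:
z = -66
-16 + z*29 = -16 - 66*29 = -16 - 1914 = -1930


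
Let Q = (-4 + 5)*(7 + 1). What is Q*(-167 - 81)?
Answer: -1984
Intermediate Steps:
Q = 8 (Q = 1*8 = 8)
Q*(-167 - 81) = 8*(-167 - 81) = 8*(-248) = -1984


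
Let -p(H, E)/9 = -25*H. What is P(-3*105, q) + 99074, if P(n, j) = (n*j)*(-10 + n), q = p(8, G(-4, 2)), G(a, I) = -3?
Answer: 184374074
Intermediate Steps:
p(H, E) = 225*H (p(H, E) = -(-225)*H = 225*H)
q = 1800 (q = 225*8 = 1800)
P(n, j) = j*n*(-10 + n) (P(n, j) = (j*n)*(-10 + n) = j*n*(-10 + n))
P(-3*105, q) + 99074 = 1800*(-3*105)*(-10 - 3*105) + 99074 = 1800*(-315)*(-10 - 315) + 99074 = 1800*(-315)*(-325) + 99074 = 184275000 + 99074 = 184374074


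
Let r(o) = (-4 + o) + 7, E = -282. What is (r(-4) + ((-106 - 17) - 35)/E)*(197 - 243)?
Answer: 2852/141 ≈ 20.227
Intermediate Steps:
r(o) = 3 + o
(r(-4) + ((-106 - 17) - 35)/E)*(197 - 243) = ((3 - 4) + ((-106 - 17) - 35)/(-282))*(197 - 243) = (-1 + (-123 - 35)*(-1/282))*(-46) = (-1 - 158*(-1/282))*(-46) = (-1 + 79/141)*(-46) = -62/141*(-46) = 2852/141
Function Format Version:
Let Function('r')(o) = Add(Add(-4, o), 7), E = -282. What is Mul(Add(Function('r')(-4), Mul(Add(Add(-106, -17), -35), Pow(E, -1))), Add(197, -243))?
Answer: Rational(2852, 141) ≈ 20.227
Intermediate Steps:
Function('r')(o) = Add(3, o)
Mul(Add(Function('r')(-4), Mul(Add(Add(-106, -17), -35), Pow(E, -1))), Add(197, -243)) = Mul(Add(Add(3, -4), Mul(Add(Add(-106, -17), -35), Pow(-282, -1))), Add(197, -243)) = Mul(Add(-1, Mul(Add(-123, -35), Rational(-1, 282))), -46) = Mul(Add(-1, Mul(-158, Rational(-1, 282))), -46) = Mul(Add(-1, Rational(79, 141)), -46) = Mul(Rational(-62, 141), -46) = Rational(2852, 141)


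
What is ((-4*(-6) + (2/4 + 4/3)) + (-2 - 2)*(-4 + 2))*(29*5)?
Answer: 29435/6 ≈ 4905.8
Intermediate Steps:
((-4*(-6) + (2/4 + 4/3)) + (-2 - 2)*(-4 + 2))*(29*5) = ((24 + (2*(¼) + 4*(⅓))) - 4*(-2))*145 = ((24 + (½ + 4/3)) + 8)*145 = ((24 + 11/6) + 8)*145 = (155/6 + 8)*145 = (203/6)*145 = 29435/6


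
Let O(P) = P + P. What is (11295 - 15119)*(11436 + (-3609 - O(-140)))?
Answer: -31001168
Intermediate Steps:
O(P) = 2*P
(11295 - 15119)*(11436 + (-3609 - O(-140))) = (11295 - 15119)*(11436 + (-3609 - 2*(-140))) = -3824*(11436 + (-3609 - 1*(-280))) = -3824*(11436 + (-3609 + 280)) = -3824*(11436 - 3329) = -3824*8107 = -31001168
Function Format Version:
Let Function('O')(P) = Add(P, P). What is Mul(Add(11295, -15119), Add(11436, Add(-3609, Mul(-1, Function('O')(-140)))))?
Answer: -31001168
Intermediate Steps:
Function('O')(P) = Mul(2, P)
Mul(Add(11295, -15119), Add(11436, Add(-3609, Mul(-1, Function('O')(-140))))) = Mul(Add(11295, -15119), Add(11436, Add(-3609, Mul(-1, Mul(2, -140))))) = Mul(-3824, Add(11436, Add(-3609, Mul(-1, -280)))) = Mul(-3824, Add(11436, Add(-3609, 280))) = Mul(-3824, Add(11436, -3329)) = Mul(-3824, 8107) = -31001168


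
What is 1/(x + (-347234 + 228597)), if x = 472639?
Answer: 1/354002 ≈ 2.8248e-6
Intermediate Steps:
1/(x + (-347234 + 228597)) = 1/(472639 + (-347234 + 228597)) = 1/(472639 - 118637) = 1/354002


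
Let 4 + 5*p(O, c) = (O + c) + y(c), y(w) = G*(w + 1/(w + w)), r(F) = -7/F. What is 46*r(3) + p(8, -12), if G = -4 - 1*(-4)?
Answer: -1634/15 ≈ -108.93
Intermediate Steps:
G = 0 (G = -4 + 4 = 0)
y(w) = 0 (y(w) = 0*(w + 1/(w + w)) = 0*(w + 1/(2*w)) = 0)
p(O, c) = -⅘ + O/5 + c/5 (p(O, c) = -⅘ + ((O + c) + 0)/5 = -⅘ + (O + c)/5 = -⅘ + (O/5 + c/5) = -⅘ + O/5 + c/5)
46*r(3) + p(8, -12) = 46*(-7/3) + (-⅘ + (⅕)*8 + (⅕)*(-12)) = 46*(-7*⅓) + (-⅘ + 8/5 - 12/5) = 46*(-7/3) - 8/5 = -322/3 - 8/5 = -1634/15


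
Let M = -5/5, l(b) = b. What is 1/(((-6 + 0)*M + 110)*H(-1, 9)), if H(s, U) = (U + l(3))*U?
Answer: 1/12528 ≈ 7.9821e-5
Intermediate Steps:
M = -1 (M = -5*1/5 = -1)
H(s, U) = U*(3 + U) (H(s, U) = (U + 3)*U = (3 + U)*U = U*(3 + U))
1/(((-6 + 0)*M + 110)*H(-1, 9)) = 1/(((-6 + 0)*(-1) + 110)*(9*(3 + 9))) = 1/((-6*(-1) + 110)*(9*12)) = 1/((6 + 110)*108) = 1/(116*108) = 1/12528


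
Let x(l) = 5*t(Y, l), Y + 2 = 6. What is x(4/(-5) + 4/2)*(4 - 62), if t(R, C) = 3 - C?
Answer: -522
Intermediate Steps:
Y = 4 (Y = -2 + 6 = 4)
x(l) = 15 - 5*l (x(l) = 5*(3 - l) = 15 - 5*l)
x(4/(-5) + 4/2)*(4 - 62) = (15 - 5*(4/(-5) + 4/2))*(4 - 62) = (15 - 5*(4*(-⅕) + 4*(½)))*(-58) = (15 - 5*(-⅘ + 2))*(-58) = (15 - 5*6/5)*(-58) = (15 - 6)*(-58) = 9*(-58) = -522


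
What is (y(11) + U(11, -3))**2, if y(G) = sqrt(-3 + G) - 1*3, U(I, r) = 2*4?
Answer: 33 + 20*sqrt(2) ≈ 61.284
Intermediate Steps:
U(I, r) = 8
y(G) = -3 + sqrt(-3 + G) (y(G) = sqrt(-3 + G) - 3 = -3 + sqrt(-3 + G))
(y(11) + U(11, -3))**2 = ((-3 + sqrt(-3 + 11)) + 8)**2 = ((-3 + sqrt(8)) + 8)**2 = ((-3 + 2*sqrt(2)) + 8)**2 = (5 + 2*sqrt(2))**2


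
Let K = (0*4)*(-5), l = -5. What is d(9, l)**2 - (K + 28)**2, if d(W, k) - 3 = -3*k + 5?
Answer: -255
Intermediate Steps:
d(W, k) = 8 - 3*k (d(W, k) = 3 + (-3*k + 5) = 3 + (5 - 3*k) = 8 - 3*k)
K = 0 (K = 0*(-5) = 0)
d(9, l)**2 - (K + 28)**2 = (8 - 3*(-5))**2 - (0 + 28)**2 = (8 + 15)**2 - 1*28**2 = 23**2 - 1*784 = 529 - 784 = -255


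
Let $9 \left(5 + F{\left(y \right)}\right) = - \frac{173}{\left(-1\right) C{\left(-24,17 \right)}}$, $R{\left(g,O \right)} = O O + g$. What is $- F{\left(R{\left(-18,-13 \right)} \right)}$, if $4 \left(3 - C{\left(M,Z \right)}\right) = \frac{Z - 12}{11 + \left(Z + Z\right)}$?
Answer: $- \frac{157}{107} \approx -1.4673$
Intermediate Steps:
$C{\left(M,Z \right)} = 3 - \frac{-12 + Z}{4 \left(11 + 2 Z\right)}$ ($C{\left(M,Z \right)} = 3 - \frac{\left(Z - 12\right) \frac{1}{11 + \left(Z + Z\right)}}{4} = 3 - \frac{\left(-12 + Z\right) \frac{1}{11 + 2 Z}}{4} = 3 - \frac{\frac{1}{11 + 2 Z} \left(-12 + Z\right)}{4} = 3 - \frac{-12 + Z}{4 \left(11 + 2 Z\right)}$)
$R{\left(g,O \right)} = g + O^{2}$ ($R{\left(g,O \right)} = O^{2} + g = g + O^{2}$)
$F{\left(y \right)} = \frac{157}{107}$ ($F{\left(y \right)} = -5 + \frac{\left(-173\right) \frac{1}{\left(-1\right) \frac{144 + 23 \cdot 17}{4 \left(11 + 2 \cdot 17\right)}}}{9} = -5 + \frac{\left(-173\right) \frac{1}{\left(-1\right) \frac{144 + 391}{4 \left(11 + 34\right)}}}{9} = -5 + \frac{\left(-173\right) \frac{1}{\left(-1\right) \frac{1}{4} \cdot \frac{1}{45} \cdot 535}}{9} = -5 + \frac{\left(-173\right) \frac{1}{\left(-1\right) \frac{107}{36}}}{9} = -5 + \frac{\left(-173\right) \frac{1}{- \frac{107}{36}}}{9} = -5 + \frac{\left(-173\right) \left(- \frac{36}{107}\right)}{9} = -5 + \frac{1}{9} \cdot \frac{6228}{107} = -5 + \frac{692}{107} = \frac{157}{107}$)
$- F{\left(R{\left(-18,-13 \right)} \right)} = \left(-1\right) \frac{157}{107} = - \frac{157}{107}$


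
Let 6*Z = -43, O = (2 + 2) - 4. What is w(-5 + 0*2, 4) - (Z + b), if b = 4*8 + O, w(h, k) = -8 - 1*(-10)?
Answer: -137/6 ≈ -22.833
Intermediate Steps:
O = 0 (O = 4 - 4 = 0)
w(h, k) = 2 (w(h, k) = -8 + 10 = 2)
Z = -43/6 (Z = (1/6)*(-43) = -43/6 ≈ -7.1667)
b = 32 (b = 4*8 + 0 = 32 + 0 = 32)
w(-5 + 0*2, 4) - (Z + b) = 2 - (-43/6 + 32) = 2 - 1*149/6 = 2 - 149/6 = -137/6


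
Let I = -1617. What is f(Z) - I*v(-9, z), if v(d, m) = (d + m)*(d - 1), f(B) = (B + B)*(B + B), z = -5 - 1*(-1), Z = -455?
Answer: 1038310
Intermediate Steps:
z = -4 (z = -5 + 1 = -4)
f(B) = 4*B² (f(B) = (2*B)*(2*B) = 4*B²)
v(d, m) = (-1 + d)*(d + m) (v(d, m) = (d + m)*(-1 + d) = (-1 + d)*(d + m))
f(Z) - I*v(-9, z) = 4*(-455)² - (-1617)*((-9)² - 1*(-9) - 1*(-4) - 9*(-4)) = 4*207025 - (-1617)*(81 + 9 + 4 + 36) = 828100 - (-1617)*130 = 828100 - 1*(-210210) = 828100 + 210210 = 1038310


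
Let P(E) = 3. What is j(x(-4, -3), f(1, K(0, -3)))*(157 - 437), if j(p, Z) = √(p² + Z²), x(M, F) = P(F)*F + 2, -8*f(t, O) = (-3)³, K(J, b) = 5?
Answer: -35*√3865 ≈ -2175.9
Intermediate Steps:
f(t, O) = 27/8 (f(t, O) = -⅛*(-3)³ = -⅛*(-27) = 27/8)
x(M, F) = 2 + 3*F (x(M, F) = 3*F + 2 = 2 + 3*F)
j(p, Z) = √(Z² + p²)
j(x(-4, -3), f(1, K(0, -3)))*(157 - 437) = √((27/8)² + (2 + 3*(-3))²)*(157 - 437) = √(729/64 + (2 - 9)²)*(-280) = √(729/64 + (-7)²)*(-280) = √(729/64 + 49)*(-280) = √(3865/64)*(-280) = (√3865/8)*(-280) = -35*√3865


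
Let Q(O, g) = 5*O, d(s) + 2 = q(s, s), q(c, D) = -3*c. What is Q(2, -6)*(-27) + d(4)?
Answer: -284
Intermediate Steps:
d(s) = -2 - 3*s
Q(2, -6)*(-27) + d(4) = (5*2)*(-27) + (-2 - 3*4) = 10*(-27) + (-2 - 12) = -270 - 14 = -284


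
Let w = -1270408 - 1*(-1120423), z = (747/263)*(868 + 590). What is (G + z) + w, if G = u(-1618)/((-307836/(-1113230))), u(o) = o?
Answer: -3070340202616/20240217 ≈ -1.5170e+5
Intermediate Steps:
z = 1089126/263 (z = (747*(1/263))*1458 = (747/263)*1458 = 1089126/263 ≈ 4141.2)
w = -149985 (w = -1270408 + 1120423 = -149985)
G = -450301535/76959 (G = -1618/((-307836/(-1113230))) = -1618/((-307836*(-1/1113230))) = -1618/153918/556615 = -1618*556615/153918 = -450301535/76959 ≈ -5851.2)
(G + z) + w = (-450301535/76959 + 1089126/263) - 149985 = -34611255871/20240217 - 149985 = -3070340202616/20240217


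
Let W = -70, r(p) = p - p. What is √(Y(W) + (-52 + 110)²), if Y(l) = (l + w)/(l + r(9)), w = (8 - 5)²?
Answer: √16487870/70 ≈ 58.008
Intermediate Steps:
r(p) = 0
w = 9 (w = 3² = 9)
Y(l) = (9 + l)/l (Y(l) = (l + 9)/(l + 0) = (9 + l)/l)
√(Y(W) + (-52 + 110)²) = √((9 - 70)/(-70) + (-52 + 110)²) = √(-1/70*(-61) + 58²) = √(61/70 + 3364) = √(235541/70) = √16487870/70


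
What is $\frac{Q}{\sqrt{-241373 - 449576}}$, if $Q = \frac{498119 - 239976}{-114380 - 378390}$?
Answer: $\frac{258143 i \sqrt{14101}}{48639848390} \approx 0.00063022 i$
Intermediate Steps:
$Q = - \frac{258143}{492770}$ ($Q = \frac{258143}{-492770} = 258143 \left(- \frac{1}{492770}\right) = - \frac{258143}{492770} \approx -0.52386$)
$\frac{Q}{\sqrt{-241373 - 449576}} = - \frac{258143}{492770 \sqrt{-241373 - 449576}} = - \frac{258143}{492770 \sqrt{-690949}} = - \frac{258143}{492770 \cdot 7 i \sqrt{14101}} = - \frac{258143 \left(- \frac{i \sqrt{14101}}{98707}\right)}{492770} = \frac{258143 i \sqrt{14101}}{48639848390}$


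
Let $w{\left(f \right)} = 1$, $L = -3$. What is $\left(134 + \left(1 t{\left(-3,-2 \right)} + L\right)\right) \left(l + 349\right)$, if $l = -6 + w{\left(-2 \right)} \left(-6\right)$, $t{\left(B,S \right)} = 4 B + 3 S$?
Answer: $38081$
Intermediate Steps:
$t{\left(B,S \right)} = 3 S + 4 B$
$l = -12$ ($l = -6 + 1 \left(-6\right) = -6 - 6 = -12$)
$\left(134 + \left(1 t{\left(-3,-2 \right)} + L\right)\right) \left(l + 349\right) = \left(134 + \left(1 \left(3 \left(-2\right) + 4 \left(-3\right)\right) - 3\right)\right) \left(-12 + 349\right) = \left(134 + \left(1 \left(-6 - 12\right) - 3\right)\right) 337 = \left(134 + \left(1 \left(-18\right) - 3\right)\right) 337 = \left(134 - 21\right) 337 = 113 \cdot 337 = 38081$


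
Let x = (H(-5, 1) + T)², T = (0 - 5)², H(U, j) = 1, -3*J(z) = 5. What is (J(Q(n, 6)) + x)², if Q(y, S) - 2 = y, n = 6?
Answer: 4092529/9 ≈ 4.5473e+5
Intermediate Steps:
Q(y, S) = 2 + y
J(z) = -5/3 (J(z) = -⅓*5 = -5/3)
T = 25 (T = (-5)² = 25)
x = 676 (x = (1 + 25)² = 26² = 676)
(J(Q(n, 6)) + x)² = (-5/3 + 676)² = (2023/3)² = 4092529/9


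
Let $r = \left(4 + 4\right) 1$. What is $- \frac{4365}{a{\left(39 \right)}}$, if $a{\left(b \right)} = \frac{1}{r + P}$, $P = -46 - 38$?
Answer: $331740$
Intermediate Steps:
$P = -84$
$r = 8$ ($r = 8 \cdot 1 = 8$)
$a{\left(b \right)} = - \frac{1}{76}$ ($a{\left(b \right)} = \frac{1}{8 - 84} = \frac{1}{-76} = - \frac{1}{76}$)
$- \frac{4365}{a{\left(39 \right)}} = - \frac{4365}{- \frac{1}{76}} = \left(-4365\right) \left(-76\right) = 331740$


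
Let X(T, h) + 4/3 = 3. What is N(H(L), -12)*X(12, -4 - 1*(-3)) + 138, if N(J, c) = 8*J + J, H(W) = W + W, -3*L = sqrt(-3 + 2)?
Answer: 138 - 10*I ≈ 138.0 - 10.0*I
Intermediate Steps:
X(T, h) = 5/3 (X(T, h) = -4/3 + 3 = 5/3)
L = -I/3 (L = -sqrt(-3 + 2)/3 = -I/3 ≈ -0.33333*I)
H(W) = 2*W
N(J, c) = 9*J
N(H(L), -12)*X(12, -4 - 1*(-3)) + 138 = (9*(2*(-I/3)))*(5/3) + 138 = (9*(-2*I/3))*(5/3) + 138 = -6*I*(5/3) + 138 = -10*I + 138 = 138 - 10*I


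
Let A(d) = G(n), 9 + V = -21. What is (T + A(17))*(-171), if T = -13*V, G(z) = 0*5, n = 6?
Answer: -66690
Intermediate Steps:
V = -30 (V = -9 - 21 = -30)
G(z) = 0
A(d) = 0
T = 390 (T = -13*(-30) = 390)
(T + A(17))*(-171) = (390 + 0)*(-171) = 390*(-171) = -66690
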